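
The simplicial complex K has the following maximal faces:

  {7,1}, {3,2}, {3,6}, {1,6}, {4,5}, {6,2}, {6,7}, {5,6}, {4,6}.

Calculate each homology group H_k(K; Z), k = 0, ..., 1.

Fix the vertex order 1 < 2 < 3 < 4 < 5 < 6 < 7 and write every simplex with vertices in increasing order. Then dim K = 1 and the simplices of K are:

  0-simplices (7): [1], [2], [3], [4], [5], [6], [7]
  1-simplices (9): [1,6], [1,7], [2,3], [2,6], [3,6], [4,5], [4,6], [5,6], [6,7]

giving chain groups C_0 ≅ Z^7, C_1 ≅ Z^9.

∂_1: C_1 → C_0 is given by ∂[p,q] = [q] − [p]. For instance
  ∂[4,6] = [6] − [4].
The 7×9 boundary matrix has rank 6 and Smith normal form diag(1,1,1,1,1,1).

Now H_k = ker ∂_k / im ∂_{k+1}, so:

  H_0: rank C_0 − rank ∂_1 = 7 − 6 = 1, and the invariant factors of ∂_1 are all 1, so H_0 = Z.
  H_1: rank ker ∂_1 − rank ∂_2 = (9 − 6) − 0 = 3, and there is no ∂_2, so H_1 = Z^3.

As a check, the Euler characteristic is 7 − 9 = -2, which agrees with 1 − 3 = -2.

H_0 ≅ Z,  H_1 ≅ Z^3.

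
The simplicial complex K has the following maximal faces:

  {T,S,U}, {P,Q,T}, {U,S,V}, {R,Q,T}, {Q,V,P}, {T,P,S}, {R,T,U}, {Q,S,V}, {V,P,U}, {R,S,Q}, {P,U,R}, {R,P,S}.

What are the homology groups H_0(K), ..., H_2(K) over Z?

H_0 = Z,  H_1 = Z/2,  H_2 = 0.

K has 7 vertices, 18 edges, 12 triangles.
rank ∂_0 = 0, rank ∂_1 = 6 ⇒ b_0 = 7 − 0 − 6 = 1; all invariant factors of ∂_1 are 1 so no torsion. So H_0 ≅ Z.
rank ∂_1 = 6, rank ∂_2 = 12 ⇒ b_1 = 18 − 6 − 12 = 0; ∂_2 has invariant factor(s) [2] giving torsion. So H_1 ≅ Z/2.
rank ∂_2 = 12, rank ∂_3 = 0 ⇒ b_2 = 12 − 12 − 0 = 0. So H_2 ≅ 0.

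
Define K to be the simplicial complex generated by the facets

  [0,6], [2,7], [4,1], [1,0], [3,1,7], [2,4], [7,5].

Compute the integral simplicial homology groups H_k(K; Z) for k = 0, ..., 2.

H_0 ≅ Z,  H_1 ≅ Z,  H_2 = 0.

K has 8 vertices, 9 edges, 1 triangle.
rank ∂_0 = 0, rank ∂_1 = 7 ⇒ b_0 = 8 − 0 − 7 = 1; all invariant factors of ∂_1 are 1 so no torsion. So H_0 ≅ Z.
rank ∂_1 = 7, rank ∂_2 = 1 ⇒ b_1 = 9 − 7 − 1 = 1; all invariant factors of ∂_2 are 1 so no torsion. So H_1 ≅ Z.
rank ∂_2 = 1, rank ∂_3 = 0 ⇒ b_2 = 1 − 1 − 0 = 0. So H_2 ≅ 0.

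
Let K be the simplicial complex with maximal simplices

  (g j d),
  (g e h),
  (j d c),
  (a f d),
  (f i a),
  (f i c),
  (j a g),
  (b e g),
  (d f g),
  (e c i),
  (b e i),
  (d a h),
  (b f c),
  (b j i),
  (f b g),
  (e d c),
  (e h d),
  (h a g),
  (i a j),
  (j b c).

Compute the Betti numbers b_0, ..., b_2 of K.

b_0 = 1, b_1 = 1, b_2 = 0.

Order the vertices as a < b < c < d < e < f < g < h < i < j. Listing each simplex with vertices in this order, K has dimension 2 with simplices:

  0-simplices (10): a, b, c, d, e, f, g, h, i, j
  1-simplices (30): ad, af, ag, ah, ai, aj, bc, be, bf, bg, bi, bj, cd, ce, cf, ci, cj, de, df, dg, dh, dj, eg, eh, ei, fg, fi, gh, gj, ij
  2-simplices (20): adf, adh, afi, agh, agj, aij, bcf, bcj, beg, bei, bfg, bij, cde, cdj, cei, cfi, deh, dfg, dgj, egh

giving chain groups C_0 ≅ Z^10, C_1 ≅ Z^30, C_2 ≅ Z^20.

∂_1: C_1 → C_0 sends each edge [p,q] (with p < q) to q − p.
The resulting 10×30 matrix has rank 9, and its Smith normal form has invariant factors (1,1,1,1,1,1,1,1,1).

∂_2: C_2 → C_1 acts by ∂[p,q,r] = [q,r] − [p,r] + [p,q]. For instance
  ∂agh = gh − ah + ag,
  ∂cde = de − ce + cd.
The resulting 30×20 matrix has rank 20, and its Smith normal form has invariant factors (1,1,1,1,1,1,1,1,1,1,1,1,1,1,1,1,1,1,1,2).

Reading off H_k = ker ∂_k / im ∂_{k+1}:

  H_0: rank C_0 − rank ∂_1 = 10 − 9 = 1, and the invariant factors of ∂_1 are all 1, so H_0 = Z.
  H_1: rank ker ∂_1 − rank ∂_2 = (30 − 9) − 20 = 1, and ∂_2 has invariant factor 2 > 1, so H_1 = Z × Z/2.
  H_2: rank ker ∂_2 − rank ∂_3 = (20 − 20) − 0 = 0, and there is no ∂_3, so H_2 = 0.

(K is a triangulation of the Klein bottle.)

Hence the Betti numbers are b_0 = 1, b_1 = 1, b_2 = 0.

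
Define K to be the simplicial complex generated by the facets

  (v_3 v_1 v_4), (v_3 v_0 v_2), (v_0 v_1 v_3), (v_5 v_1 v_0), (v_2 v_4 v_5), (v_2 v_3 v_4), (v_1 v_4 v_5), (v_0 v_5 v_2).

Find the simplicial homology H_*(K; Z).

We work with the vertex ordering v_0 < v_1 < v_2 < v_3 < v_4 < v_5. The simplices of K, each written with vertices in increasing order, are:

  0-simplices (6): [v_0], [v_1], [v_2], [v_3], [v_4], [v_5]
  1-simplices (12): [v_0,v_1], [v_0,v_2], [v_0,v_3], [v_0,v_5], [v_1,v_3], [v_1,v_4], [v_1,v_5], [v_2,v_3], [v_2,v_4], [v_2,v_5], [v_3,v_4], [v_4,v_5]
  2-simplices (8): [v_0,v_1,v_3], [v_0,v_1,v_5], [v_0,v_2,v_3], [v_0,v_2,v_5], [v_1,v_3,v_4], [v_1,v_4,v_5], [v_2,v_3,v_4], [v_2,v_4,v_5]

Hence C_0 ≅ Z^6, C_1 ≅ Z^12, C_2 ≅ Z^8.

∂_1: C_1 → C_0 is given by ∂[p,q] = [q] − [p].
As a 6×12 matrix over Z this has rank 5, with invariant factors (1,1,1,1,1).

Boundary ∂_2: C_2 → C_1 maps a triangle to the signed sum of its edges. For instance
  ∂[v_0,v_2,v_3] = [v_2,v_3] − [v_0,v_3] + [v_0,v_2],
  ∂[v_1,v_3,v_4] = [v_3,v_4] − [v_1,v_4] + [v_1,v_3].
This gives a 12×8 integer matrix of rank 7; reducing to Smith normal form yields diagonal entries (1,1,1,1,1,1,1).

Now H_k = ker ∂_k / im ∂_{k+1}, so:

  H_0: rank C_0 − rank ∂_1 = 6 − 5 = 1, and the invariant factors of ∂_1 are all 1, so H_0 ≅ Z.
  H_1: rank ker ∂_1 − rank ∂_2 = (12 − 5) − 7 = 0, and the invariant factors of ∂_2 are all 1, so H_1 ≅ 0.
  H_2: rank ker ∂_2 − rank ∂_3 = (8 − 7) − 0 = 1, and there is no ∂_3, so H_2 ≅ Z.

H_0 ≅ Z,  H_1 = 0,  H_2 ≅ Z.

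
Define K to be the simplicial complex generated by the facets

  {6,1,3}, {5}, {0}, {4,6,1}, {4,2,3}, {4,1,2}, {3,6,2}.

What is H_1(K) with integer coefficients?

H_1 = Z.

Take the total order 0 < 1 < 2 < 3 < 4 < 5 < 6 on the vertex set. Then K (dimension 2) consists of the simplices:

  0-simplices (7): [0], [1], [2], [3], [4], [5], [6]
  1-simplices (10): [1,2], [1,3], [1,4], [1,6], [2,3], [2,4], [2,6], [3,4], [3,6], [4,6]
  2-simplices (5): [1,2,4], [1,3,6], [1,4,6], [2,3,4], [2,3,6]

Hence C_0 ≅ Z^7, C_1 ≅ Z^10, C_2 ≅ Z^5.

Boundary ∂_1: C_1 → C_0 is given by ∂[p,q] = [q] − [p].
The 7×10 boundary matrix has rank 4 and Smith normal form diag(1,1,1,1).

Boundary ∂_2: C_2 → C_1 sends each 2-simplex [p,q,r] to [q,r] − [p,r] + [p,q]. For instance
  ∂[2,3,6] = [3,6] − [2,6] + [2,3],
  ∂[2,3,4] = [3,4] − [2,4] + [2,3].
This gives a 10×5 integer matrix of rank 5; reducing to Smith normal form yields diagonal entries (1,1,1,1,1).

Now H_k = ker ∂_k / im ∂_{k+1}, so:

  H_1: rank ker ∂_1 − rank ∂_2 = (10 − 4) − 5 = 1, and the invariant factors of ∂_2 are all 1, so H_1 = Z.

(K is a triangulation of the disjoint union of the Möbius band and a set of 2 points.)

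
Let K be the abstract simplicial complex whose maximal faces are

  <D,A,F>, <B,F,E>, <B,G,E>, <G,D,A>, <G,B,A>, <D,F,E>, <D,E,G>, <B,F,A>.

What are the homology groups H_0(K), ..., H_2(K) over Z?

H_0 ≅ Z,  H_1 = 0,  H_2 ≅ Z.

Fix the vertex order A < B < D < E < F < G and write every simplex with vertices in increasing order. Then dim K = 2 and the simplices of K are:

  0-simplices (6): A, B, D, E, F, G
  1-simplices (12): AB, AD, AF, AG, BE, BF, BG, DE, DF, DG, EF, EG
  2-simplices (8): ABF, ABG, ADF, ADG, BEF, BEG, DEF, DEG

so the chain groups are C_0 ≅ Z^6, C_1 ≅ Z^12, C_2 ≅ Z^8.

∂_1: C_1 → C_0 is given by ∂[p,q] = [q] − [p]. For instance
  ∂DG = G − D.
This gives a 6×12 integer matrix of rank 5; reducing to Smith normal form yields diagonal entries (1,1,1,1,1).

Boundary ∂_2: C_2 → C_1 acts by ∂[p,q,r] = [q,r] − [p,r] + [p,q]. For instance
  ∂ABG = BG − AG + AB,
  ∂BEF = EF − BF + BE.
This gives a 12×8 integer matrix of rank 7; reducing to Smith normal form yields diagonal entries (1,1,1,1,1,1,1).

Now H_k = ker ∂_k / im ∂_{k+1}, so:

  H_0: rank C_0 − rank ∂_1 = 6 − 5 = 1, and the invariant factors of ∂_1 are all 1, so H_0 ≅ Z.
  H_1: rank ker ∂_1 − rank ∂_2 = (12 − 5) − 7 = 0, and the invariant factors of ∂_2 are all 1, so H_1 ≅ 0.
  H_2: rank ker ∂_2 − rank ∂_3 = (8 − 7) − 0 = 1, and there is no ∂_3, so H_2 ≅ Z.

As a check, the Euler characteristic is 6 − 12 + 8 = 2, which agrees with 1 − 0 + 1 = 2.
(K is a triangulation of the 2-sphere S^2.)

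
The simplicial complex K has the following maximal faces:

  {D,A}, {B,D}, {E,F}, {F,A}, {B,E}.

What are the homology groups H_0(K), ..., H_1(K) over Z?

Fix the vertex order A < B < D < E < F and write every simplex with vertices in increasing order. Then dim K = 1 and the simplices of K are:

  0-simplices (5): A, B, D, E, F
  1-simplices (5): AD, AF, BD, BE, EF

so the chain groups are C_0 ≅ Z^5, C_1 ≅ Z^5.

Boundary ∂_1: C_1 → C_0 maps an edge to its endpoints' difference, ∂[p,q] = q − p.
The 5×5 boundary matrix has rank 4 and Smith normal form diag(1,1,1,1).

From H_k ≅ ker(∂_k) / im(∂_{k+1}) we obtain:

  H_0: rank C_0 − rank ∂_1 = 5 − 4 = 1, and the invariant factors of ∂_1 are all 1, so H_0 ≅ Z.
  H_1: rank ker ∂_1 − rank ∂_2 = (5 − 4) − 0 = 1, and there is no ∂_2, so H_1 ≅ Z.

(K is a triangulation of the circle S^1.)

H_0 ≅ Z,  H_1 ≅ Z.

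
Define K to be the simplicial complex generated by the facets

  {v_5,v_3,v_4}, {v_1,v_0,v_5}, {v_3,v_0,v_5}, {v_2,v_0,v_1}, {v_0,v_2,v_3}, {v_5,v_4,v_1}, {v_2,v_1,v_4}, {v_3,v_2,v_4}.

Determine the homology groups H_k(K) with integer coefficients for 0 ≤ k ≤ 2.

Order the vertices as v_0 < v_1 < v_2 < v_3 < v_4 < v_5. Listing each simplex with vertices in this order, K has dimension 2 with simplices:

  0-simplices (6): [v_0], [v_1], [v_2], [v_3], [v_4], [v_5]
  1-simplices (12): [v_0,v_1], [v_0,v_2], [v_0,v_3], [v_0,v_5], [v_1,v_2], [v_1,v_4], [v_1,v_5], [v_2,v_3], [v_2,v_4], [v_3,v_4], [v_3,v_5], [v_4,v_5]
  2-simplices (8): [v_0,v_1,v_2], [v_0,v_1,v_5], [v_0,v_2,v_3], [v_0,v_3,v_5], [v_1,v_2,v_4], [v_1,v_4,v_5], [v_2,v_3,v_4], [v_3,v_4,v_5]

Hence C_0 ≅ Z^6, C_1 ≅ Z^12, C_2 ≅ Z^8.

The boundary map ∂_1: C_1 → C_0 sends each edge [p,q] (with p < q) to q − p.
The resulting 6×12 matrix has rank 5, and its Smith normal form has invariant factors (1,1,1,1,1).

Boundary ∂_2: C_2 → C_1 acts by ∂[p,q,r] = [q,r] − [p,r] + [p,q]. For instance
  ∂[v_0,v_1,v_2] = [v_1,v_2] − [v_0,v_2] + [v_0,v_1],
  ∂[v_1,v_4,v_5] = [v_4,v_5] − [v_1,v_5] + [v_1,v_4].
As a 12×8 matrix over Z this has rank 7, with invariant factors (1,1,1,1,1,1,1).

From H_k ≅ ker(∂_k) / im(∂_{k+1}) we obtain:

  H_0: rank C_0 − rank ∂_1 = 6 − 5 = 1, and the invariant factors of ∂_1 are all 1, so H_0 = Z.
  H_1: rank ker ∂_1 − rank ∂_2 = (12 − 5) − 7 = 0, and the invariant factors of ∂_2 are all 1, so H_1 = 0.
  H_2: rank ker ∂_2 − rank ∂_3 = (8 − 7) − 0 = 1, and there is no ∂_3, so H_2 = Z.

H_0 ≅ Z,  H_1 = 0,  H_2 ≅ Z.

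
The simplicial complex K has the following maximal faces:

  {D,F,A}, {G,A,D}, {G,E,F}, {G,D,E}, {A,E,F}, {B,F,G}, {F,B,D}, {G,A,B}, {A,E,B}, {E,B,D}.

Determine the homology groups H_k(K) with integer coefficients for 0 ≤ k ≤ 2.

H_0 = Z,  H_1 = Z/2Z,  H_2 = 0.

K has 6 vertices, 15 edges, 10 triangles.
rank ∂_0 = 0, rank ∂_1 = 5 ⇒ b_0 = 6 − 0 − 5 = 1; all invariant factors of ∂_1 are 1 so no torsion. So H_0 = Z.
rank ∂_1 = 5, rank ∂_2 = 10 ⇒ b_1 = 15 − 5 − 10 = 0; ∂_2 has invariant factor(s) [2] giving torsion. So H_1 = Z/2Z.
rank ∂_2 = 10, rank ∂_3 = 0 ⇒ b_2 = 10 − 10 − 0 = 0. So H_2 = 0.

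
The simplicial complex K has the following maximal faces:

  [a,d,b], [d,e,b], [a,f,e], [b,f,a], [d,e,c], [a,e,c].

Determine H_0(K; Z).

H_0 ≅ Z.

We work with the vertex ordering a < b < c < d < e < f. The simplices of K, each written with vertices in increasing order, are:

  0-simplices (6): a, b, c, d, e, f
  1-simplices (12): ab, ac, ad, ae, af, bd, be, bf, cd, ce, de, ef
  2-simplices (6): abd, abf, ace, aef, bde, cde

giving chain groups C_0 ≅ Z^6, C_1 ≅ Z^12, C_2 ≅ Z^6.

∂_1: C_1 → C_0 maps an edge to its endpoints' difference, ∂[p,q] = q − p.
The 6×12 boundary matrix has rank 5 and Smith normal form diag(1,1,1,1,1).

∂_2: C_2 → C_1 acts by ∂[p,q,r] = [q,r] − [p,r] + [p,q]. For instance
  ∂abd = bd − ad + ab,
  ∂aef = ef − af + ae.
The resulting 12×6 matrix has rank 6, and its Smith normal form has invariant factors (1,1,1,1,1,1).

Reading off H_k = ker ∂_k / im ∂_{k+1}:

  H_0: rank C_0 − rank ∂_1 = 6 − 5 = 1, and the invariant factors of ∂_1 are all 1, so H_0 = Z.

(K is a triangulation of the cylinder S^1 x I.)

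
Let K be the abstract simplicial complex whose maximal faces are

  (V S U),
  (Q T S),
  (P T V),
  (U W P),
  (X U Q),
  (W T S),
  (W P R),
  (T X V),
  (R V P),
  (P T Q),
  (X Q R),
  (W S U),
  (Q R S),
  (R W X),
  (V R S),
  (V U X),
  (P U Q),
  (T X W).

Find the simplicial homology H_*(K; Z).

K has 9 vertices, 27 edges, 18 triangles.
rank ∂_0 = 0, rank ∂_1 = 8 ⇒ b_0 = 9 − 0 − 8 = 1; all invariant factors of ∂_1 are 1 so no torsion. So H_0 ≅ Z.
rank ∂_1 = 8, rank ∂_2 = 17 ⇒ b_1 = 27 − 8 − 17 = 2; all invariant factors of ∂_2 are 1 so no torsion. So H_1 ≅ Z^2.
rank ∂_2 = 17, rank ∂_3 = 0 ⇒ b_2 = 18 − 17 − 0 = 1. So H_2 ≅ Z.

H_0 = Z,  H_1 = Z^2,  H_2 = Z.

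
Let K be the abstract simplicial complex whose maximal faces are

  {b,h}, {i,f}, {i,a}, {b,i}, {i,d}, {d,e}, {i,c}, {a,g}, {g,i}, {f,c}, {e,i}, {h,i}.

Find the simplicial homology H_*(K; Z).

Order the vertices as a < b < c < d < e < f < g < h < i. Listing each simplex with vertices in this order, K has dimension 1 with simplices:

  0-simplices (9): a, b, c, d, e, f, g, h, i
  1-simplices (12): ag, ai, bh, bi, cf, ci, de, di, ei, fi, gi, hi

giving chain groups C_0 ≅ Z^9, C_1 ≅ Z^12.

The boundary map ∂_1: C_1 → C_0 is given by ∂[p,q] = [q] − [p].
This gives a 9×12 integer matrix of rank 8; reducing to Smith normal form yields diagonal entries (1,1,1,1,1,1,1,1).

Now H_k = ker ∂_k / im ∂_{k+1}, so:

  H_0: rank C_0 − rank ∂_1 = 9 − 8 = 1, and the invariant factors of ∂_1 are all 1, so H_0 = Z.
  H_1: rank ker ∂_1 − rank ∂_2 = (12 − 8) − 0 = 4, and there is no ∂_2, so H_1 = Z^4.

As a check, the Euler characteristic is 9 − 12 = -3, which agrees with 1 − 4 = -3.

H_0 = Z,  H_1 = Z^4.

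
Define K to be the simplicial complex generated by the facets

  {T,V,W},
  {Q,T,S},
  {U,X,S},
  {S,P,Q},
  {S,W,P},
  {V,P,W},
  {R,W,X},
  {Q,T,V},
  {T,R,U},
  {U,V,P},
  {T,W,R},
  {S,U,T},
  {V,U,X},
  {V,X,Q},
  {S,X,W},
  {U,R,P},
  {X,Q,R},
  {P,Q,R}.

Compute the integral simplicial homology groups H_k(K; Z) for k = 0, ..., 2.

Order the vertices as P < Q < R < S < T < U < V < W < X. Listing each simplex with vertices in this order, K has dimension 2 with simplices:

  0-simplices (9): P, Q, R, S, T, U, V, W, X
  1-simplices (27): PQ, PR, PS, PU, PV, PW, QR, QS, QT, QV, QX, RT, RU, RW, RX, ST, SU, SW, SX, TU, TV, TW, UV, UX, VW, VX, WX
  2-simplices (18): PQR, PQS, PRU, PSW, PUV, PVW, QRX, QST, QTV, QVX, RTU, RTW, RWX, STU, SUX, SWX, TVW, UVX

so the chain groups are C_0 ≅ Z^9, C_1 ≅ Z^27, C_2 ≅ Z^18.

∂_1: C_1 → C_0 is given by ∂[p,q] = [q] − [p]. For instance
  ∂UX = X − U.
The resulting 9×27 matrix has rank 8, and its Smith normal form has invariant factors (1,1,1,1,1,1,1,1).

The boundary map ∂_2: C_2 → C_1 maps a triangle to the signed sum of its edges. For instance
  ∂PSW = SW − PW + PS,
  ∂RTW = TW − RW + RT.
The resulting 27×18 matrix has rank 17, and its Smith normal form has invariant factors (1,1,1,1,1,1,1,1,1,1,1,1,1,1,1,1,1).

Computing H_k = (kernel of ∂_k) / (image of ∂_{k+1}):

  H_0: rank C_0 − rank ∂_1 = 9 − 8 = 1, and the invariant factors of ∂_1 are all 1, so H_0 ≅ Z.
  H_1: rank ker ∂_1 − rank ∂_2 = (27 − 8) − 17 = 2, and the invariant factors of ∂_2 are all 1, so H_1 ≅ Z^2.
  H_2: rank ker ∂_2 − rank ∂_3 = (18 − 17) − 0 = 1, and there is no ∂_3, so H_2 ≅ Z.

H_0 ≅ Z,  H_1 ≅ Z^2,  H_2 ≅ Z.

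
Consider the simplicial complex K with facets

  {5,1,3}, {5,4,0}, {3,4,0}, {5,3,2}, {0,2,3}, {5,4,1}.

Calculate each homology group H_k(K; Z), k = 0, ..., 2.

K has 6 vertices, 12 edges, 6 triangles.
rank ∂_0 = 0, rank ∂_1 = 5 ⇒ b_0 = 6 − 0 − 5 = 1; all invariant factors of ∂_1 are 1 so no torsion. So H_0 = Z.
rank ∂_1 = 5, rank ∂_2 = 6 ⇒ b_1 = 12 − 5 − 6 = 1; all invariant factors of ∂_2 are 1 so no torsion. So H_1 = Z.
rank ∂_2 = 6, rank ∂_3 = 0 ⇒ b_2 = 6 − 6 − 0 = 0. So H_2 = 0.

H_0 = Z,  H_1 = Z,  H_2 = 0.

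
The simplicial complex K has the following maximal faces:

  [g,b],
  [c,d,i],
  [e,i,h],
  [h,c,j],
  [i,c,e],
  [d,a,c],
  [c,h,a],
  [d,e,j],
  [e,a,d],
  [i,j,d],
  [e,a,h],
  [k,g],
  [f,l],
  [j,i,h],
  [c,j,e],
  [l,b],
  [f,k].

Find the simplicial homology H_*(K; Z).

We work with the vertex ordering a < b < c < d < e < f < g < h < i < j < k < l. The simplices of K, each written with vertices in increasing order, are:

  0-simplices (12): a, b, c, d, e, f, g, h, i, j, k, l
  1-simplices (23): ac, ad, ae, ah, bg, bl, cd, ce, ch, ci, cj, de, di, dj, eh, ei, ej, fk, fl, gk, hi, hj, ij
  2-simplices (12): acd, ach, ade, aeh, cdi, cei, cej, chj, dej, dij, ehi, hij

Hence C_0 ≅ Z^12, C_1 ≅ Z^23, C_2 ≅ Z^12.

The boundary map ∂_1: C_1 → C_0 sends each edge [p,q] (with p < q) to q − p.
The 12×23 boundary matrix has rank 10 and Smith normal form diag(1,1,1,1,1,1,1,1,1,1).

The boundary map ∂_2: C_2 → C_1 sends each 2-simplex [p,q,r] to [q,r] − [p,r] + [p,q]. For instance
  ∂dej = ej − dj + de,
  ∂hij = ij − hj + hi.
The resulting 23×12 matrix has rank 12, and its Smith normal form has invariant factors (1,1,1,1,1,1,1,1,1,1,1,2).

From H_k ≅ ker(∂_k) / im(∂_{k+1}) we obtain:

  H_0: rank C_0 − rank ∂_1 = 12 − 10 = 2, and the invariant factors of ∂_1 are all 1, so H_0 ≅ Z^2.
  H_1: rank ker ∂_1 − rank ∂_2 = (23 − 10) − 12 = 1, and ∂_2 has invariant factor 2 > 1, so H_1 ≅ Z ⊕ Z/2Z.
  H_2: rank ker ∂_2 − rank ∂_3 = (12 − 12) − 0 = 0, and there is no ∂_3, so H_2 ≅ 0.

H_0 ≅ Z^2,  H_1 ≅ Z ⊕ Z/2Z,  H_2 = 0.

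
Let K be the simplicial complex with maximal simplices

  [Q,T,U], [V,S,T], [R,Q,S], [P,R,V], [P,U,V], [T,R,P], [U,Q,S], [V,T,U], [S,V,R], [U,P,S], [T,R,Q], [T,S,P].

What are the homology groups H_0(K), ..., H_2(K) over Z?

H_0 = Z,  H_1 = Z/2,  H_2 = 0.

Fix the vertex order P < Q < R < S < T < U < V and write every simplex with vertices in increasing order. Then dim K = 2 and the simplices of K are:

  0-simplices (7): P, Q, R, S, T, U, V
  1-simplices (18): PR, PS, PT, PU, PV, QR, QS, QT, QU, RS, RT, RV, ST, SU, SV, TU, TV, UV
  2-simplices (12): PRT, PRV, PST, PSU, PUV, QRS, QRT, QSU, QTU, RSV, STV, TUV

so the chain groups are C_0 ≅ Z^7, C_1 ≅ Z^18, C_2 ≅ Z^12.

The boundary map ∂_1: C_1 → C_0 maps an edge to its endpoints' difference, ∂[p,q] = q − p. For instance
  ∂PT = T − P.
This gives a 7×18 integer matrix of rank 6; reducing to Smith normal form yields diagonal entries (1,1,1,1,1,1).

Boundary ∂_2: C_2 → C_1 maps a triangle to the signed sum of its edges. For instance
  ∂RSV = SV − RV + RS,
  ∂TUV = UV − TV + TU.
As a 18×12 matrix over Z this has rank 12, with invariant factors (1,1,1,1,1,1,1,1,1,1,1,2).

From H_k ≅ ker(∂_k) / im(∂_{k+1}) we obtain:

  H_0: rank C_0 − rank ∂_1 = 7 − 6 = 1, and the invariant factors of ∂_1 are all 1, so H_0 ≅ Z.
  H_1: rank ker ∂_1 − rank ∂_2 = (18 − 6) − 12 = 0, and ∂_2 has invariant factor 2 > 1, so H_1 ≅ Z/2.
  H_2: rank ker ∂_2 − rank ∂_3 = (12 − 12) − 0 = 0, and there is no ∂_3, so H_2 ≅ 0.

(K is a triangulation of the real projective plane RP^2.)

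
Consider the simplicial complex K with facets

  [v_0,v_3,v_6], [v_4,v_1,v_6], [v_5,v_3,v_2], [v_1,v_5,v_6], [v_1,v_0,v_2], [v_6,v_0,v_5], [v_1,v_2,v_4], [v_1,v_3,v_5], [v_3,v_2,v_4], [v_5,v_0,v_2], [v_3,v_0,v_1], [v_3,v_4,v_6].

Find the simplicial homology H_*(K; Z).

K has 7 vertices, 18 edges, 12 triangles.
rank ∂_0 = 0, rank ∂_1 = 6 ⇒ b_0 = 7 − 0 − 6 = 1; all invariant factors of ∂_1 are 1 so no torsion. So H_0 ≅ Z.
rank ∂_1 = 6, rank ∂_2 = 12 ⇒ b_1 = 18 − 6 − 12 = 0; ∂_2 has invariant factor(s) [2] giving torsion. So H_1 ≅ Z/2.
rank ∂_2 = 12, rank ∂_3 = 0 ⇒ b_2 = 12 − 12 − 0 = 0. So H_2 ≅ 0.

H_0 ≅ Z,  H_1 ≅ Z/2,  H_2 = 0.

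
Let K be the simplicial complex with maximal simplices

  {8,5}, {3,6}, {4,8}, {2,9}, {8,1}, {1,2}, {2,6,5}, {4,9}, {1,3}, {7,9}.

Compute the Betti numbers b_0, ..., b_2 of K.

Take the total order 1 < 2 < 3 < 4 < 5 < 6 < 7 < 8 < 9 on the vertex set. Then K (dimension 2) consists of the simplices:

  0-simplices (9): [1], [2], [3], [4], [5], [6], [7], [8], [9]
  1-simplices (12): [1,2], [1,3], [1,8], [2,5], [2,6], [2,9], [3,6], [4,8], [4,9], [5,6], [5,8], [7,9]
  2-simplices (1): [2,5,6]

so the chain groups are C_0 ≅ Z^9, C_1 ≅ Z^12, C_2 ≅ Z^1.

∂_1: C_1 → C_0 is given by ∂[p,q] = [q] − [p].
As a 9×12 matrix over Z this has rank 8, with invariant factors (1,1,1,1,1,1,1,1).

The boundary map ∂_2: C_2 → C_1 maps a triangle to the signed sum of its edges. For instance
  ∂[2,5,6] = [5,6] − [2,6] + [2,5].
This gives a 12×1 integer matrix of rank 1; reducing to Smith normal form yields diagonal entries (1).

From H_k ≅ ker(∂_k) / im(∂_{k+1}) we obtain:

  H_0: rank C_0 − rank ∂_1 = 9 − 8 = 1, and the invariant factors of ∂_1 are all 1, so H_0 = Z.
  H_1: rank ker ∂_1 − rank ∂_2 = (12 − 8) − 1 = 3, and the invariant factors of ∂_2 are all 1, so H_1 = Z^3.
  H_2: rank ker ∂_2 − rank ∂_3 = (1 − 1) − 0 = 0, and there is no ∂_3, so H_2 = 0.

As a check, the Euler characteristic is 9 − 12 + 1 = -2, which agrees with 1 − 3 + 0 = -2.

Hence the Betti numbers are b_0 = 1, b_1 = 3, b_2 = 0.

b_0 = 1, b_1 = 3, b_2 = 0.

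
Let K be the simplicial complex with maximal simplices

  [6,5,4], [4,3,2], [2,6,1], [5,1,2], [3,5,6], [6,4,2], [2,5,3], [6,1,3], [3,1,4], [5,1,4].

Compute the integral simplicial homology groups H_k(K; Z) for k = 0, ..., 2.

We work with the vertex ordering 1 < 2 < 3 < 4 < 5 < 6. The simplices of K, each written with vertices in increasing order, are:

  0-simplices (6): [1], [2], [3], [4], [5], [6]
  1-simplices (15): [1,2], [1,3], [1,4], [1,5], [1,6], [2,3], [2,4], [2,5], [2,6], [3,4], [3,5], [3,6], [4,5], [4,6], [5,6]
  2-simplices (10): [1,2,5], [1,2,6], [1,3,4], [1,3,6], [1,4,5], [2,3,4], [2,3,5], [2,4,6], [3,5,6], [4,5,6]

Hence C_0 ≅ Z^6, C_1 ≅ Z^15, C_2 ≅ Z^10.

∂_1: C_1 → C_0 maps an edge to its endpoints' difference, ∂[p,q] = q − p.
This gives a 6×15 integer matrix of rank 5; reducing to Smith normal form yields diagonal entries (1,1,1,1,1).

The boundary map ∂_2: C_2 → C_1 sends each 2-simplex [p,q,r] to [q,r] − [p,r] + [p,q]. For instance
  ∂[1,2,6] = [2,6] − [1,6] + [1,2],
  ∂[3,5,6] = [5,6] − [3,6] + [3,5].
The 15×10 boundary matrix has rank 10 and Smith normal form diag(1,1,1,1,1,1,1,1,1,2).

Reading off H_k = ker ∂_k / im ∂_{k+1}:

  H_0: rank C_0 − rank ∂_1 = 6 − 5 = 1, and the invariant factors of ∂_1 are all 1, so H_0 = Z.
  H_1: rank ker ∂_1 − rank ∂_2 = (15 − 5) − 10 = 0, and ∂_2 has invariant factor 2 > 1, so H_1 = Z/2.
  H_2: rank ker ∂_2 − rank ∂_3 = (10 − 10) − 0 = 0, and there is no ∂_3, so H_2 = 0.

As a check, the Euler characteristic is 6 − 15 + 10 = 1, which agrees with 1 − 0 + 0 = 1.

H_0 ≅ Z,  H_1 ≅ Z/2,  H_2 = 0.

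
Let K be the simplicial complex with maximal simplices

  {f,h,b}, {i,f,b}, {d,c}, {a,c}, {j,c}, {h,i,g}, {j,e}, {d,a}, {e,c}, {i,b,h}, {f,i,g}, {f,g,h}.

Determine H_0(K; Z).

H_0 = Z^2.

Order the vertices as a < b < c < d < e < f < g < h < i < j. Listing each simplex with vertices in this order, K has dimension 2 with simplices:

  0-simplices (10): a, b, c, d, e, f, g, h, i, j
  1-simplices (15): ac, ad, bf, bh, bi, cd, ce, cj, ej, fg, fh, fi, gh, gi, hi
  2-simplices (6): bfh, bfi, bhi, fgh, fgi, ghi

giving chain groups C_0 ≅ Z^10, C_1 ≅ Z^15, C_2 ≅ Z^6.

Boundary ∂_1: C_1 → C_0 maps an edge to its endpoints' difference, ∂[p,q] = q − p. For instance
  ∂ce = e − c.
The 10×15 boundary matrix has rank 8 and Smith normal form diag(1,1,1,1,1,1,1,1).

∂_2: C_2 → C_1 sends each 2-simplex [p,q,r] to [q,r] − [p,r] + [p,q]. For instance
  ∂fgi = gi − fi + fg,
  ∂bfh = fh − bh + bf.
This gives a 15×6 integer matrix of rank 5; reducing to Smith normal form yields diagonal entries (1,1,1,1,1).

Now H_k = ker ∂_k / im ∂_{k+1}, so:

  H_0: rank C_0 − rank ∂_1 = 10 − 8 = 2, and the invariant factors of ∂_1 are all 1, so H_0 = Z^2.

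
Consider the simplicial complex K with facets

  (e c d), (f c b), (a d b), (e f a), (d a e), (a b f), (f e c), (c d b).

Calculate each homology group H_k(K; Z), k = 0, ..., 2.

Order the vertices as a < b < c < d < e < f. Listing each simplex with vertices in this order, K has dimension 2 with simplices:

  0-simplices (6): a, b, c, d, e, f
  1-simplices (12): ab, ad, ae, af, bc, bd, bf, cd, ce, cf, de, ef
  2-simplices (8): abd, abf, ade, aef, bcd, bcf, cde, cef

giving chain groups C_0 ≅ Z^6, C_1 ≅ Z^12, C_2 ≅ Z^8.

The boundary map ∂_1: C_1 → C_0 sends each edge [p,q] (with p < q) to q − p. For instance
  ∂cf = f − c.
As a 6×12 matrix over Z this has rank 5, with invariant factors (1,1,1,1,1).

Boundary ∂_2: C_2 → C_1 maps a triangle to the signed sum of its edges. For instance
  ∂aef = ef − af + ae,
  ∂bcd = cd − bd + bc.
The resulting 12×8 matrix has rank 7, and its Smith normal form has invariant factors (1,1,1,1,1,1,1).

Reading off H_k = ker ∂_k / im ∂_{k+1}:

  H_0: rank C_0 − rank ∂_1 = 6 − 5 = 1, and the invariant factors of ∂_1 are all 1, so H_0 = Z.
  H_1: rank ker ∂_1 − rank ∂_2 = (12 − 5) − 7 = 0, and the invariant factors of ∂_2 are all 1, so H_1 = 0.
  H_2: rank ker ∂_2 − rank ∂_3 = (8 − 7) − 0 = 1, and there is no ∂_3, so H_2 = Z.

As a check, the Euler characteristic is 6 − 12 + 8 = 2, which agrees with 1 − 0 + 1 = 2.

H_0 = Z,  H_1 = 0,  H_2 = Z.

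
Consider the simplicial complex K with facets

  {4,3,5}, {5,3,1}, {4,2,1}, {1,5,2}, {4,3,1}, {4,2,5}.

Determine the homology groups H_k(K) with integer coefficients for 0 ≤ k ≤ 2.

We work with the vertex ordering 1 < 2 < 3 < 4 < 5. The simplices of K, each written with vertices in increasing order, are:

  0-simplices (5): [1], [2], [3], [4], [5]
  1-simplices (9): [1,2], [1,3], [1,4], [1,5], [2,4], [2,5], [3,4], [3,5], [4,5]
  2-simplices (6): [1,2,4], [1,2,5], [1,3,4], [1,3,5], [2,4,5], [3,4,5]

so the chain groups are C_0 ≅ Z^5, C_1 ≅ Z^9, C_2 ≅ Z^6.

Boundary ∂_1: C_1 → C_0 maps an edge to its endpoints' difference, ∂[p,q] = q − p.
The resulting 5×9 matrix has rank 4, and its Smith normal form has invariant factors (1,1,1,1).

∂_2: C_2 → C_1 maps a triangle to the signed sum of its edges. For instance
  ∂[1,2,5] = [2,5] − [1,5] + [1,2],
  ∂[1,3,4] = [3,4] − [1,4] + [1,3].
This gives a 9×6 integer matrix of rank 5; reducing to Smith normal form yields diagonal entries (1,1,1,1,1).

Reading off H_k = ker ∂_k / im ∂_{k+1}:

  H_0: rank C_0 − rank ∂_1 = 5 − 4 = 1, and the invariant factors of ∂_1 are all 1, so H_0 = Z.
  H_1: rank ker ∂_1 − rank ∂_2 = (9 − 4) − 5 = 0, and the invariant factors of ∂_2 are all 1, so H_1 = 0.
  H_2: rank ker ∂_2 − rank ∂_3 = (6 − 5) − 0 = 1, and there is no ∂_3, so H_2 = Z.

As a check, the Euler characteristic is 5 − 9 + 6 = 2, which agrees with 1 − 0 + 1 = 2.

H_0 ≅ Z,  H_1 = 0,  H_2 ≅ Z.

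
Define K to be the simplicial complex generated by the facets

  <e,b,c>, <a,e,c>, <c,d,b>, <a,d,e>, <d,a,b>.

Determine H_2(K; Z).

H_2 = 0.

We work with the vertex ordering a < b < c < d < e. The simplices of K, each written with vertices in increasing order, are:

  0-simplices (5): a, b, c, d, e
  1-simplices (10): ab, ac, ad, ae, bc, bd, be, cd, ce, de
  2-simplices (5): abd, ace, ade, bcd, bce

giving chain groups C_0 ≅ Z^5, C_1 ≅ Z^10, C_2 ≅ Z^5.

∂_1: C_1 → C_0 maps an edge to its endpoints' difference, ∂[p,q] = q − p. For instance
  ∂bc = c − b.
As a 5×10 matrix over Z this has rank 4, with invariant factors (1,1,1,1).

Boundary ∂_2: C_2 → C_1 maps a triangle to the signed sum of its edges. For instance
  ∂bcd = cd − bd + bc,
  ∂abd = bd − ad + ab.
The resulting 10×5 matrix has rank 5, and its Smith normal form has invariant factors (1,1,1,1,1).

Computing H_k = (kernel of ∂_k) / (image of ∂_{k+1}):

  H_2: rank ker ∂_2 − rank ∂_3 = (5 − 5) − 0 = 0, and there is no ∂_3, so H_2 = 0.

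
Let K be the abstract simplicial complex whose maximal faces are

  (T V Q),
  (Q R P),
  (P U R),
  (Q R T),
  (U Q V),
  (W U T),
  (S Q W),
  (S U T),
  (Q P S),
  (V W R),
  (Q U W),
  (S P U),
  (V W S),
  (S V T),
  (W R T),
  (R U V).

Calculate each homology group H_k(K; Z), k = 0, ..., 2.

We work with the vertex ordering P < Q < R < S < T < U < V < W. The simplices of K, each written with vertices in increasing order, are:

  0-simplices (8): P, Q, R, S, T, U, V, W
  1-simplices (24): PQ, PR, PS, PU, QR, QS, QT, QU, QV, QW, RT, RU, RV, RW, ST, SU, SV, SW, TU, TV, TW, UV, UW, VW
  2-simplices (16): PQR, PQS, PRU, PSU, QRT, QSW, QTV, QUV, QUW, RTW, RUV, RVW, STU, STV, SVW, TUW

giving chain groups C_0 ≅ Z^8, C_1 ≅ Z^24, C_2 ≅ Z^16.

The boundary map ∂_1: C_1 → C_0 maps an edge to its endpoints' difference, ∂[p,q] = q − p. For instance
  ∂QS = S − Q.
The 8×24 boundary matrix has rank 7 and Smith normal form diag(1,1,1,1,1,1,1).

Boundary ∂_2: C_2 → C_1 sends each 2-simplex [p,q,r] to [q,r] − [p,r] + [p,q]. For instance
  ∂QUV = UV − QV + QU,
  ∂RTW = TW − RW + RT.
The 24×16 boundary matrix has rank 15 and Smith normal form diag(1,1,1,1,1,1,1,1,1,1,1,1,1,1,1).

From H_k ≅ ker(∂_k) / im(∂_{k+1}) we obtain:

  H_0: rank C_0 − rank ∂_1 = 8 − 7 = 1, and the invariant factors of ∂_1 are all 1, so H_0 ≅ Z.
  H_1: rank ker ∂_1 − rank ∂_2 = (24 − 7) − 15 = 2, and the invariant factors of ∂_2 are all 1, so H_1 ≅ Z^2.
  H_2: rank ker ∂_2 − rank ∂_3 = (16 − 15) − 0 = 1, and there is no ∂_3, so H_2 ≅ Z.

As a check, the Euler characteristic is 8 − 24 + 16 = 0, which agrees with 1 − 2 + 1 = 0.

H_0 ≅ Z,  H_1 ≅ Z^2,  H_2 ≅ Z.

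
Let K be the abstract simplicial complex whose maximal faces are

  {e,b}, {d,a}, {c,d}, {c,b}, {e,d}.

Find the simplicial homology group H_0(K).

K has 5 vertices, 5 edges.
rank ∂_0 = 0, rank ∂_1 = 4 ⇒ b_0 = 5 − 0 − 4 = 1; all invariant factors of ∂_1 are 1 so no torsion. So H_0 ≅ Z.

H_0 ≅ Z.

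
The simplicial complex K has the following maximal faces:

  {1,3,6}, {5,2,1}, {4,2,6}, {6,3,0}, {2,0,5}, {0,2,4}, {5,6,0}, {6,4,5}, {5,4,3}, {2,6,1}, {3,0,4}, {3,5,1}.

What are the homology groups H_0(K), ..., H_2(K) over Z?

We work with the vertex ordering 0 < 1 < 2 < 3 < 4 < 5 < 6. The simplices of K, each written with vertices in increasing order, are:

  0-simplices (7): [0], [1], [2], [3], [4], [5], [6]
  1-simplices (18): [0,2], [0,3], [0,4], [0,5], [0,6], [1,2], [1,3], [1,5], [1,6], [2,4], [2,5], [2,6], [3,4], [3,5], [3,6], [4,5], [4,6], [5,6]
  2-simplices (12): [0,2,4], [0,2,5], [0,3,4], [0,3,6], [0,5,6], [1,2,5], [1,2,6], [1,3,5], [1,3,6], [2,4,6], [3,4,5], [4,5,6]

so the chain groups are C_0 ≅ Z^7, C_1 ≅ Z^18, C_2 ≅ Z^12.

The boundary map ∂_1: C_1 → C_0 sends each edge [p,q] (with p < q) to q − p. For instance
  ∂[3,6] = [6] − [3].
As a 7×18 matrix over Z this has rank 6, with invariant factors (1,1,1,1,1,1).

Boundary ∂_2: C_2 → C_1 acts by ∂[p,q,r] = [q,r] − [p,r] + [p,q]. For instance
  ∂[2,4,6] = [4,6] − [2,6] + [2,4],
  ∂[4,5,6] = [5,6] − [4,6] + [4,5].
The 18×12 boundary matrix has rank 12 and Smith normal form diag(1,1,1,1,1,1,1,1,1,1,1,2).

Now H_k = ker ∂_k / im ∂_{k+1}, so:

  H_0: rank C_0 − rank ∂_1 = 7 − 6 = 1, and the invariant factors of ∂_1 are all 1, so H_0 ≅ Z.
  H_1: rank ker ∂_1 − rank ∂_2 = (18 − 6) − 12 = 0, and ∂_2 has invariant factor 2 > 1, so H_1 ≅ Z/2.
  H_2: rank ker ∂_2 − rank ∂_3 = (12 − 12) − 0 = 0, and there is no ∂_3, so H_2 ≅ 0.

As a check, the Euler characteristic is 7 − 18 + 12 = 1, which agrees with 1 − 0 + 0 = 1.
(K is a triangulation of the real projective plane RP^2.)

H_0 = Z,  H_1 = Z/2,  H_2 = 0.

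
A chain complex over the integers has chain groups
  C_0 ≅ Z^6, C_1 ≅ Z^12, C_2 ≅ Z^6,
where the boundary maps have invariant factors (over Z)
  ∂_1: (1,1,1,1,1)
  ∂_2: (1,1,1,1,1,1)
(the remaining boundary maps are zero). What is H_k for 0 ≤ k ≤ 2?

H_0 ≅ Z,  H_1 ≅ Z,  H_2 = 0.

H_0: b_0 = 6 − 0 − 5 = 1; torsion from ∂_1 factors > 1: none. So H_0 ≅ Z.
H_1: b_1 = 12 − 5 − 6 = 1; torsion from ∂_2 factors > 1: none. So H_1 ≅ Z.
H_2: b_2 = 6 − 6 − 0 = 0; torsion from ∂_3 factors > 1: none. So H_2 ≅ 0.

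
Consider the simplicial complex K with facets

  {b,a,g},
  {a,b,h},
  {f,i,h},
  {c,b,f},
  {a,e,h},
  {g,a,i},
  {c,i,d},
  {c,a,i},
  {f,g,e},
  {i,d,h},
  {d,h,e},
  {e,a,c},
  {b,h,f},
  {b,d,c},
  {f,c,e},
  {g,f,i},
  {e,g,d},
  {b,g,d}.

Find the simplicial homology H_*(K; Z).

We work with the vertex ordering a < b < c < d < e < f < g < h < i. The simplices of K, each written with vertices in increasing order, are:

  0-simplices (9): a, b, c, d, e, f, g, h, i
  1-simplices (27): ab, ac, ae, ag, ah, ai, bc, bd, bf, bg, bh, cd, ce, cf, ci, de, dg, dh, di, ef, eg, eh, fg, fh, fi, gi, hi
  2-simplices (18): abg, abh, ace, aci, aeh, agi, bcd, bcf, bdg, bfh, cdi, cef, deg, deh, dhi, efg, fgi, fhi

giving chain groups C_0 ≅ Z^9, C_1 ≅ Z^27, C_2 ≅ Z^18.

∂_1: C_1 → C_0 is given by ∂[p,q] = [q] − [p]. For instance
  ∂bf = f − b.
This gives a 9×27 integer matrix of rank 8; reducing to Smith normal form yields diagonal entries (1,1,1,1,1,1,1,1).

∂_2: C_2 → C_1 acts by ∂[p,q,r] = [q,r] − [p,r] + [p,q]. For instance
  ∂bdg = dg − bg + bd,
  ∂fhi = hi − fi + fh.
The resulting 27×18 matrix has rank 17, and its Smith normal form has invariant factors (1,1,1,1,1,1,1,1,1,1,1,1,1,1,1,1,1).

From H_k ≅ ker(∂_k) / im(∂_{k+1}) we obtain:

  H_0: rank C_0 − rank ∂_1 = 9 − 8 = 1, and the invariant factors of ∂_1 are all 1, so H_0 = Z.
  H_1: rank ker ∂_1 − rank ∂_2 = (27 − 8) − 17 = 2, and the invariant factors of ∂_2 are all 1, so H_1 = Z^2.
  H_2: rank ker ∂_2 − rank ∂_3 = (18 − 17) − 0 = 1, and there is no ∂_3, so H_2 = Z.

H_0 = Z,  H_1 = Z^2,  H_2 = Z.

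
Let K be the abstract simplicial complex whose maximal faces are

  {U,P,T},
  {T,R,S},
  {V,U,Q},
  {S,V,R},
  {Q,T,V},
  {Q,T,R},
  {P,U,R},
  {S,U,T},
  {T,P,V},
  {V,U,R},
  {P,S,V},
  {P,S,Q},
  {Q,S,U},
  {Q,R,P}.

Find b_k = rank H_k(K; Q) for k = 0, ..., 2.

b_0 = 1, b_1 = 2, b_2 = 1.

K has 7 vertices, 21 edges, 14 triangles.
rank ∂_0 = 0, rank ∂_1 = 6 ⇒ b_0 = 7 − 0 − 6 = 1; all invariant factors of ∂_1 are 1 so no torsion. So H_0 = Z.
rank ∂_1 = 6, rank ∂_2 = 13 ⇒ b_1 = 21 − 6 − 13 = 2; all invariant factors of ∂_2 are 1 so no torsion. So H_1 = Z^2.
rank ∂_2 = 13, rank ∂_3 = 0 ⇒ b_2 = 14 − 13 − 0 = 1. So H_2 = Z.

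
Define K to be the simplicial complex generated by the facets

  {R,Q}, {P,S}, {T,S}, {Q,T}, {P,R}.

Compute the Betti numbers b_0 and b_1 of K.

b_0 = 1, b_1 = 1.

We work with the vertex ordering P < Q < R < S < T. The simplices of K, each written with vertices in increasing order, are:

  0-simplices (5): P, Q, R, S, T
  1-simplices (5): PR, PS, QR, QT, ST

Hence C_0 ≅ Z^5, C_1 ≅ Z^5.

∂_1: C_1 → C_0 is given by ∂[p,q] = [q] − [p].
As a 5×5 matrix over Z this has rank 4, with invariant factors (1,1,1,1).

From H_k ≅ ker(∂_k) / im(∂_{k+1}) we obtain:

  H_0: rank C_0 − rank ∂_1 = 5 − 4 = 1, and the invariant factors of ∂_1 are all 1, so H_0 ≅ Z.
  H_1: rank ker ∂_1 − rank ∂_2 = (5 − 4) − 0 = 1, and there is no ∂_2, so H_1 ≅ Z.

Hence the Betti numbers are b_0 = 1, b_1 = 1.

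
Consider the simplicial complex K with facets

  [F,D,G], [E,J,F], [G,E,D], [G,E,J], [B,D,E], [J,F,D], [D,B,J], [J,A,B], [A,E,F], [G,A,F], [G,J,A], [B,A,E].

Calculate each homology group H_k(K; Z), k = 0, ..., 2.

Take the total order A < B < D < E < F < G < J on the vertex set. Then K (dimension 2) consists of the simplices:

  0-simplices (7): A, B, D, E, F, G, J
  1-simplices (18): AB, AE, AF, AG, AJ, BD, BE, BJ, DE, DF, DG, DJ, EF, EG, EJ, FG, FJ, GJ
  2-simplices (12): ABE, ABJ, AEF, AFG, AGJ, BDE, BDJ, DEG, DFG, DFJ, EFJ, EGJ

giving chain groups C_0 ≅ Z^7, C_1 ≅ Z^18, C_2 ≅ Z^12.

∂_1: C_1 → C_0 maps an edge to its endpoints' difference, ∂[p,q] = q − p.
The resulting 7×18 matrix has rank 6, and its Smith normal form has invariant factors (1,1,1,1,1,1).

The boundary map ∂_2: C_2 → C_1 maps a triangle to the signed sum of its edges. For instance
  ∂EFJ = FJ − EJ + EF,
  ∂BDJ = DJ − BJ + BD.
The 18×12 boundary matrix has rank 12 and Smith normal form diag(1,1,1,1,1,1,1,1,1,1,1,2).

Reading off H_k = ker ∂_k / im ∂_{k+1}:

  H_0: rank C_0 − rank ∂_1 = 7 − 6 = 1, and the invariant factors of ∂_1 are all 1, so H_0 ≅ Z.
  H_1: rank ker ∂_1 − rank ∂_2 = (18 − 6) − 12 = 0, and ∂_2 has invariant factor 2 > 1, so H_1 ≅ Z_2.
  H_2: rank ker ∂_2 − rank ∂_3 = (12 − 12) − 0 = 0, and there is no ∂_3, so H_2 ≅ 0.

As a check, the Euler characteristic is 7 − 18 + 12 = 1, which agrees with 1 − 0 + 0 = 1.
(K is a triangulation of the real projective plane RP^2.)

H_0 ≅ Z,  H_1 ≅ Z_2,  H_2 = 0.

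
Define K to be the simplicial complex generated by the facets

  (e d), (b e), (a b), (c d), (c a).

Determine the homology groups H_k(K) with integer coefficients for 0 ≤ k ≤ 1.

Take the total order a < b < c < d < e on the vertex set. Then K (dimension 1) consists of the simplices:

  0-simplices (5): a, b, c, d, e
  1-simplices (5): ab, ac, be, cd, de

Hence C_0 ≅ Z^5, C_1 ≅ Z^5.

∂_1: C_1 → C_0 sends each edge [p,q] (with p < q) to q − p. For instance
  ∂ac = c − a.
The resulting 5×5 matrix has rank 4, and its Smith normal form has invariant factors (1,1,1,1).

Computing H_k = (kernel of ∂_k) / (image of ∂_{k+1}):

  H_0: rank C_0 − rank ∂_1 = 5 − 4 = 1, and the invariant factors of ∂_1 are all 1, so H_0 = Z.
  H_1: rank ker ∂_1 − rank ∂_2 = (5 − 4) − 0 = 1, and there is no ∂_2, so H_1 = Z.

(K is a triangulation of the circle S^1.)

H_0 ≅ Z,  H_1 ≅ Z.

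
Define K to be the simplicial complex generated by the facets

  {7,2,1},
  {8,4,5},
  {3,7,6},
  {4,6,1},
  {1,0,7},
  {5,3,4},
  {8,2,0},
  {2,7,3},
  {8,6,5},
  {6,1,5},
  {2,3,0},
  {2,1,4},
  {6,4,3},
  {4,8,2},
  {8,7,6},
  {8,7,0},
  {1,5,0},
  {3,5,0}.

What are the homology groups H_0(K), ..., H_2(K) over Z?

K has 9 vertices, 27 edges, 18 triangles.
rank ∂_0 = 0, rank ∂_1 = 8 ⇒ b_0 = 9 − 0 − 8 = 1; all invariant factors of ∂_1 are 1 so no torsion. So H_0 ≅ Z.
rank ∂_1 = 8, rank ∂_2 = 18 ⇒ b_1 = 27 − 8 − 18 = 1; ∂_2 has invariant factor(s) [2] giving torsion. So H_1 ≅ Z × Z/2.
rank ∂_2 = 18, rank ∂_3 = 0 ⇒ b_2 = 18 − 18 − 0 = 0. So H_2 ≅ 0.

H_0 = Z,  H_1 = Z × Z/2,  H_2 = 0.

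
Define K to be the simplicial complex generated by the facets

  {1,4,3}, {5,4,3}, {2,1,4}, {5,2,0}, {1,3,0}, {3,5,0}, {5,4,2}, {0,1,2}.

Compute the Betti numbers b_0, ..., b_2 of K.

Order the vertices as 0 < 1 < 2 < 3 < 4 < 5. Listing each simplex with vertices in this order, K has dimension 2 with simplices:

  0-simplices (6): [0], [1], [2], [3], [4], [5]
  1-simplices (12): [0,1], [0,2], [0,3], [0,5], [1,2], [1,3], [1,4], [2,4], [2,5], [3,4], [3,5], [4,5]
  2-simplices (8): [0,1,2], [0,1,3], [0,2,5], [0,3,5], [1,2,4], [1,3,4], [2,4,5], [3,4,5]

giving chain groups C_0 ≅ Z^6, C_1 ≅ Z^12, C_2 ≅ Z^8.

Boundary ∂_1: C_1 → C_0 sends each edge [p,q] (with p < q) to q − p.
As a 6×12 matrix over Z this has rank 5, with invariant factors (1,1,1,1,1).

Boundary ∂_2: C_2 → C_1 maps a triangle to the signed sum of its edges. For instance
  ∂[0,1,2] = [1,2] − [0,2] + [0,1],
  ∂[1,2,4] = [2,4] − [1,4] + [1,2].
As a 12×8 matrix over Z this has rank 7, with invariant factors (1,1,1,1,1,1,1).

Reading off H_k = ker ∂_k / im ∂_{k+1}:

  H_0: rank C_0 − rank ∂_1 = 6 − 5 = 1, and the invariant factors of ∂_1 are all 1, so H_0 ≅ Z.
  H_1: rank ker ∂_1 − rank ∂_2 = (12 − 5) − 7 = 0, and the invariant factors of ∂_2 are all 1, so H_1 ≅ 0.
  H_2: rank ker ∂_2 − rank ∂_3 = (8 − 7) − 0 = 1, and there is no ∂_3, so H_2 ≅ Z.

As a check, the Euler characteristic is 6 − 12 + 8 = 2, which agrees with 1 − 0 + 1 = 2.

Hence the Betti numbers are b_0 = 1, b_1 = 0, b_2 = 1.

b_0 = 1, b_1 = 0, b_2 = 1.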